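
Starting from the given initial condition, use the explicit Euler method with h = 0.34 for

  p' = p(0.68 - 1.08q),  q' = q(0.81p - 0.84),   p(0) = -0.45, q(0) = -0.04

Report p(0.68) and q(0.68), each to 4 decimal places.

-0.6951, -0.0132

Euler on (p,q): p_{n+1} = p_n + h·p', q_{n+1} = q_n + h·q'.
0.000000: (-0.450000, -0.040000); f=(-0.325440, 0.048180) → (-0.560650, -0.023619)
0.340000: (-0.560650, -0.023619); f=(-0.395543, 0.030566) → (-0.695134, -0.013226)
(p(0.68), q(0.68)) ≈ (-0.6951, -0.0132)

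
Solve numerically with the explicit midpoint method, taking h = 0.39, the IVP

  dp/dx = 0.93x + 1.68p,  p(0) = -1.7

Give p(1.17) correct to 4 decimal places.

Midpoint: k1 = f(x_n, p_n); k2 = f(x_n + h/2, p_n + (h/2)·k1); p_{n+1} = p_n + h·k2.
x=0.000000, p=-1.700000:
  k1 = f(0.000000, -1.700000) = -2.856000
  k2 = f(0.195000, -2.256920) = -3.610276
  p ← -1.700000 + 0.39·(-3.610276) = -3.108007
x=0.390000, p=-3.108007:
  k1 = f(0.390000, -3.108007) = -4.858753
  k2 = f(0.585000, -4.055464) = -6.269130
  p ← -3.108007 + 0.39·(-6.269130) = -5.552968
x=0.780000, p=-5.552968:
  k1 = f(0.780000, -5.552968) = -8.603586
  k2 = f(0.975000, -7.230668) = -11.240771
  p ← -5.552968 + 0.39·(-11.240771) = -9.936869
p(1.17) ≈ -9.9369

-9.9369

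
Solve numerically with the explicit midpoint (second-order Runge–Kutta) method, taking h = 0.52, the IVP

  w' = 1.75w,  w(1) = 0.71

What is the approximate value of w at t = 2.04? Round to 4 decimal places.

3.8349

Midpoint: k1 = f(t_n, w_n); k2 = f(t_n + h/2, w_n + (h/2)·k1); w_{n+1} = w_n + h·k2.
t=1.000000, w=0.710000:
  k1 = f(1.000000, 0.710000) = 1.242500
  k2 = f(1.260000, 1.033050) = 1.807837
  w ← 0.710000 + 0.52·1.807837 = 1.650076
t=1.520000, w=1.650076:
  k1 = f(1.520000, 1.650076) = 2.887632
  k2 = f(1.780000, 2.400860) = 4.201505
  w ← 1.650076 + 0.52·4.201505 = 3.834858
w(2.04) ≈ 3.8349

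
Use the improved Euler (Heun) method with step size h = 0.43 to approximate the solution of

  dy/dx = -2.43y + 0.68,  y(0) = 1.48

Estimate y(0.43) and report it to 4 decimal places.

0.8811

Heun: k1 = f(x_n, y_n); k2 = f(x_n + h, y_n + h·k1); y_{n+1} = y_n + (h/2)·(k1 + k2).
x=0.000000, y=1.480000:
  k1 = f(0.000000, 1.480000) = -2.916400
  k2 = f(0.430000, 0.225948) = 0.130946
  y ← 1.480000 + (0.43/2)·(-2.916400 + 0.130946) = 0.881127
y(0.43) ≈ 0.8811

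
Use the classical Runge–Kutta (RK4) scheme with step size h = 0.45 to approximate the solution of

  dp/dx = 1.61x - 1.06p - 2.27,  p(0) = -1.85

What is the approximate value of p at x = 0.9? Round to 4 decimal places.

-1.5428

RK4: k1 = f(x_n, p_n); k2 = f(x_n + h/2, p_n + (h/2)·k1); k3 = f(x_n + h/2, p_n + (h/2)·k2); k4 = f(x_n + h, p_n + h·k3); p_{n+1} = p_n + (h/6)·(k1 + 2k2 + 2k3 + k4).
x=0.000000, p=-1.850000:
  k1 = f(0.000000, -1.850000) = -0.309000
  k2 = f(0.225000, -1.919525) = 0.126946
  k3 = f(0.225000, -1.821437) = 0.022973
  k4 = f(0.450000, -1.839662) = 0.404542
  p ← -1.850000 + (0.45/6)·(k1 + 2k2 + 2k3 + k4) = -1.820346
x=0.450000, p=-1.820346:
  k1 = f(0.450000, -1.820346) = 0.384067
  k2 = f(0.675000, -1.733931) = 0.654717
  k3 = f(0.675000, -1.673035) = 0.590167
  k4 = f(0.900000, -1.554771) = 0.827057
  p ← -1.820346 + (0.45/6)·(k1 + 2k2 + 2k3 + k4) = -1.542779
p(0.9) ≈ -1.5428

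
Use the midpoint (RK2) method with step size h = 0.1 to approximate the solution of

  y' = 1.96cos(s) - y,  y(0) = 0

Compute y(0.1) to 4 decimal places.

Midpoint: k1 = f(s_n, y_n); k2 = f(s_n + h/2, y_n + (h/2)·k1); y_{n+1} = y_n + h·k2.
s=0.000000, y=0.000000:
  k1 = f(0.000000, 0.000000) = 1.960000
  k2 = f(0.050000, 0.098000) = 1.859551
  y ← 0.000000 + 0.1·1.859551 = 0.185955
y(0.1) ≈ 0.1860

0.1860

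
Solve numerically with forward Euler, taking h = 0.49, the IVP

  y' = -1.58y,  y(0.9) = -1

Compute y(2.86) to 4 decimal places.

Euler: y_{n+1} = y_n + h·f(x_n, y_n).
x=0.900000, y=-1.000000: f=1.580000 → y ← -1.000000 + 0.49·1.580000 = -0.225800
x=1.390000, y=-0.225800: f=0.356764 → y ← -0.225800 + 0.49·0.356764 = -0.050986
x=1.880000, y=-0.050986: f=0.080557 → y ← -0.050986 + 0.49·0.080557 = -0.011513
x=2.370000, y=-0.011513: f=0.018190 → y ← -0.011513 + 0.49·0.018190 = -0.002600
y(2.86) ≈ -0.0026

-0.0026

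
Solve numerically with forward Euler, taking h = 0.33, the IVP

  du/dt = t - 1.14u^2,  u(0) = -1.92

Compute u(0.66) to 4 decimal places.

-7.3117

Euler: u_{n+1} = u_n + h·f(t_n, u_n).
t=0.000000, u=-1.920000: f=-4.202496 → u ← -1.920000 + 0.33·(-4.202496) = -3.306824
t=0.330000, u=-3.306824: f=-12.135994 → u ← -3.306824 + 0.33·(-12.135994) = -7.311702
u(0.66) ≈ -7.3117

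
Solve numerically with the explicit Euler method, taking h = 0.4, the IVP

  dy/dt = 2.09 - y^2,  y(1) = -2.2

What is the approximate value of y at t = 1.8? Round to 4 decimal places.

-6.8200

Euler: y_{n+1} = y_n + h·f(t_n, y_n).
t=1.000000, y=-2.200000: f=-2.750000 → y ← -2.200000 + 0.4·(-2.750000) = -3.300000
t=1.400000, y=-3.300000: f=-8.800000 → y ← -3.300000 + 0.4·(-8.800000) = -6.820000
y(1.8) ≈ -6.8200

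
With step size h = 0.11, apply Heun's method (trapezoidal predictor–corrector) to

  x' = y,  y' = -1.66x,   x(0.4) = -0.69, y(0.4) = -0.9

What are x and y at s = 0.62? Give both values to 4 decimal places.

Heun on (x,y): k1 = f(s_n, state_n); k2 = f(s_n + h, state_n + h·k1); state_{n+1} = state_n + (h/2)·(k1 + k2).
0.400000: (-0.690000, -0.900000)
  k1 = (-0.900000, 1.145400)
  predictor → (-0.789000, -0.774006)
  k2 = (-0.774006, 1.309740)
  → (-0.782070, -0.764967)
0.510000: (-0.782070, -0.764967)
  k1 = (-0.764967, 1.298237)
  predictor → (-0.866217, -0.622161)
  k2 = (-0.622161, 1.437920)
  → (-0.858362, -0.614479)
(x(0.62), y(0.62)) ≈ (-0.8584, -0.6145)

-0.8584, -0.6145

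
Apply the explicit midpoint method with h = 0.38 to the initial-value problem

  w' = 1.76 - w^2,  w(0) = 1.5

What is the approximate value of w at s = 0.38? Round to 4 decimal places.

1.4166

Midpoint: k1 = f(s_n, w_n); k2 = f(s_n + h/2, w_n + (h/2)·k1); w_{n+1} = w_n + h·k2.
s=0.000000, w=1.500000:
  k1 = f(0.000000, 1.500000) = -0.490000
  k2 = f(0.190000, 1.406900) = -0.219368
  w ← 1.500000 + 0.38·(-0.219368) = 1.416640
w(0.38) ≈ 1.4166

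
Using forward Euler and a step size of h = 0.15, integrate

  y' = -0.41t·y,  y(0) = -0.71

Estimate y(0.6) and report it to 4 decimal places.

-0.6714

Euler: y_{n+1} = y_n + h·f(t_n, y_n).
t=0.000000, y=-0.710000: f=0.000000 → y ← -0.710000 + 0.15·0.000000 = -0.710000
t=0.150000, y=-0.710000: f=0.043665 → y ← -0.710000 + 0.15·0.043665 = -0.703450
t=0.300000, y=-0.703450: f=0.086524 → y ← -0.703450 + 0.15·0.086524 = -0.690472
t=0.450000, y=-0.690472: f=0.127392 → y ← -0.690472 + 0.15·0.127392 = -0.671363
y(0.6) ≈ -0.6714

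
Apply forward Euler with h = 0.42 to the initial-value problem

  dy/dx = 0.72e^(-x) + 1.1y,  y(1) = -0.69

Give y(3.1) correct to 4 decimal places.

-3.7026

Euler: y_{n+1} = y_n + h·f(x_n, y_n).
x=1.000000, y=-0.690000: f=-0.494127 → y ← -0.690000 + 0.42·(-0.494127) = -0.897533
x=1.420000, y=-0.897533: f=-0.813252 → y ← -0.897533 + 0.42·(-0.813252) = -1.239099
x=1.840000, y=-1.239099: f=-1.248661 → y ← -1.239099 + 0.42·(-1.248661) = -1.763537
x=2.260000, y=-1.763537: f=-1.864758 → y ← -1.763537 + 0.42·(-1.864758) = -2.546735
x=2.680000, y=-2.546735: f=-2.752043 → y ← -2.546735 + 0.42·(-2.752043) = -3.702593
y(3.1) ≈ -3.7026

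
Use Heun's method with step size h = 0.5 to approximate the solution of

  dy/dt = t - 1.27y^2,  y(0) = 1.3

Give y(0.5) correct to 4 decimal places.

Heun: k1 = f(t_n, y_n); k2 = f(t_n + h, y_n + h·k1); y_{n+1} = y_n + (h/2)·(k1 + k2).
t=0.000000, y=1.300000:
  k1 = f(0.000000, 1.300000) = -2.146300
  k2 = f(0.500000, 0.226850) = 0.434645
  y ← 1.300000 + (0.5/2)·(-2.146300 + 0.434645) = 0.872086
y(0.5) ≈ 0.8721

0.8721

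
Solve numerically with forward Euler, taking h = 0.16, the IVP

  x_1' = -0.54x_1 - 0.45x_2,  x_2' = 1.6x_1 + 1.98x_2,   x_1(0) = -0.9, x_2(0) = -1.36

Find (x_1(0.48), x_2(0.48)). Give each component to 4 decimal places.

Euler on (x_1,x_2): x_1_{n+1} = x_1_n + h·x_1', x_2_{n+1} = x_2_n + h·x_2'.
0.000000: (-0.900000, -1.360000); f=(1.098000, -4.132800) → (-0.724320, -2.021248)
0.160000: (-0.724320, -2.021248); f=(1.300694, -5.160983) → (-0.516209, -2.847005)
0.320000: (-0.516209, -2.847005); f=(1.559905, -6.463005) → (-0.266624, -3.881086)
(x_1(0.48), x_2(0.48)) ≈ (-0.2666, -3.8811)

-0.2666, -3.8811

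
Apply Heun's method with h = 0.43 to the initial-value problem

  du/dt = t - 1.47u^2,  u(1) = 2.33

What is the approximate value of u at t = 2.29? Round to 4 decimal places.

Heun: k1 = f(t_n, u_n); k2 = f(t_n + h, u_n + h·k1); u_{n+1} = u_n + (h/2)·(k1 + k2).
t=1.000000, u=2.330000:
  k1 = f(1.000000, 2.330000) = -6.980483
  k2 = f(1.430000, -0.671608) = 0.766946
  u ← 2.330000 + (0.43/2)·(-6.980483 + 0.766946) = 0.994090
t=1.430000, u=0.994090:
  k1 = f(1.430000, 0.994090) = -0.022675
  k2 = f(1.860000, 0.984339) = 0.435682
  u ← 0.994090 + (0.43/2)·(-0.022675 + 0.435682) = 1.082886
t=1.860000, u=1.082886:
  k1 = f(1.860000, 1.082886) = 0.136216
  k2 = f(2.290000, 1.141459) = 0.374695
  u ← 1.082886 + (0.43/2)·(0.136216 + 0.374695) = 1.192732
u(2.29) ≈ 1.1927

1.1927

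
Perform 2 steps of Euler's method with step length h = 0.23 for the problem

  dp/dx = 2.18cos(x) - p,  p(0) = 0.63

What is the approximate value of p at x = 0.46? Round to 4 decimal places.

1.2478

Euler: p_{n+1} = p_n + h·f(x_n, p_n).
x=0.000000, p=0.630000: f=1.550000 → p ← 0.630000 + 0.23·1.550000 = 0.986500
x=0.230000, p=0.986500: f=1.136093 → p ← 0.986500 + 0.23·1.136093 = 1.247801
p(0.46) ≈ 1.2478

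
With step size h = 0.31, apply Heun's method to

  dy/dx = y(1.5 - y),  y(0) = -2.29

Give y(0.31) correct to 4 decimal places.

Heun: k1 = f(x_n, y_n); k2 = f(x_n + h, y_n + h·k1); y_{n+1} = y_n + (h/2)·(k1 + k2).
x=0.000000, y=-2.290000:
  k1 = f(0.000000, -2.290000) = -8.679100
  k2 = f(0.310000, -4.980521) = -32.276371
  y ← -2.290000 + (0.31/2)·(-8.679100 + (-32.276371)) = -8.638098
y(0.31) ≈ -8.6381

-8.6381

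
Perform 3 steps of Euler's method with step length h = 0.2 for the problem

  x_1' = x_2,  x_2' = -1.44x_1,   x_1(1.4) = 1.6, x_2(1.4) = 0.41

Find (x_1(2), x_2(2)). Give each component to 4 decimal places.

1.5648, -1.0167

Euler on (x_1,x_2): x_1_{n+1} = x_1_n + h·x_1', x_2_{n+1} = x_2_n + h·x_2'.
1.400000: (1.600000, 0.410000); f=(0.410000, -2.304000) → (1.682000, -0.050800)
1.600000: (1.682000, -0.050800); f=(-0.050800, -2.422080) → (1.671840, -0.535216)
1.800000: (1.671840, -0.535216); f=(-0.535216, -2.407450) → (1.564797, -1.016706)
(x_1(2), x_2(2)) ≈ (1.5648, -1.0167)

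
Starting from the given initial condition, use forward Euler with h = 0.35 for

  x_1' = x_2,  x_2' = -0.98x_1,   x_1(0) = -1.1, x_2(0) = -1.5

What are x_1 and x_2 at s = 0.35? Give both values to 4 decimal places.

Euler on (x_1,x_2): x_1_{n+1} = x_1_n + h·x_1', x_2_{n+1} = x_2_n + h·x_2'.
0.000000: (-1.100000, -1.500000); f=(-1.500000, 1.078000) → (-1.625000, -1.122700)
(x_1(0.35), x_2(0.35)) ≈ (-1.6250, -1.1227)

-1.6250, -1.1227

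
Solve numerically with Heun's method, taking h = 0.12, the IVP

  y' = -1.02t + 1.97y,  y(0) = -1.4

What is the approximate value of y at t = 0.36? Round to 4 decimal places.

-2.9116

Heun: k1 = f(t_n, y_n); k2 = f(t_n + h, y_n + h·k1); y_{n+1} = y_n + (h/2)·(k1 + k2).
t=0.000000, y=-1.400000:
  k1 = f(0.000000, -1.400000) = -2.758000
  k2 = f(0.120000, -1.730960) = -3.532391
  y ← -1.400000 + (0.12/2)·(-2.758000 + (-3.532391)) = -1.777423
t=0.120000, y=-1.777423:
  k1 = f(0.120000, -1.777423) = -3.623924
  k2 = f(0.240000, -2.212294) = -4.603020
  y ← -1.777423 + (0.12/2)·(-3.623924 + (-4.603020)) = -2.271040
t=0.240000, y=-2.271040:
  k1 = f(0.240000, -2.271040) = -4.718749
  k2 = f(0.360000, -2.837290) = -5.956661
  y ← -2.271040 + (0.12/2)·(-4.718749 + (-5.956661)) = -2.911565
y(0.36) ≈ -2.9116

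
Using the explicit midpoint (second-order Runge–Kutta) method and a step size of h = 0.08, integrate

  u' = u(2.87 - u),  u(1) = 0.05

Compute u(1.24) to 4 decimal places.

Midpoint: k1 = f(t_n, u_n); k2 = f(t_n + h/2, u_n + (h/2)·k1); u_{n+1} = u_n + h·k2.
t=1.000000, u=0.050000:
  k1 = f(1.000000, 0.050000) = 0.141000
  k2 = f(1.040000, 0.055640) = 0.156591
  u ← 0.050000 + 0.08·0.156591 = 0.062527
t=1.080000, u=0.062527:
  k1 = f(1.080000, 0.062527) = 0.175544
  k2 = f(1.120000, 0.069549) = 0.194769
  u ← 0.062527 + 0.08·0.194769 = 0.078109
t=1.160000, u=0.078109:
  k1 = f(1.160000, 0.078109) = 0.218071
  k2 = f(1.200000, 0.086832) = 0.241667
  u ← 0.078109 + 0.08·0.241667 = 0.097442
u(1.24) ≈ 0.0974

0.0974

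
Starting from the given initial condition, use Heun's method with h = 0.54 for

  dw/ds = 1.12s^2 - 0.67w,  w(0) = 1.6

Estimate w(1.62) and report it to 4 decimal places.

1.9076

Heun: k1 = f(s_n, w_n); k2 = f(s_n + h, w_n + h·k1); w_{n+1} = w_n + (h/2)·(k1 + k2).
s=0.000000, w=1.600000:
  k1 = f(0.000000, 1.600000) = -1.072000
  k2 = f(0.540000, 1.021120) = -0.357558
  w ← 1.600000 + (0.54/2)·(-1.072000 + (-0.357558)) = 1.214019
s=0.540000, w=1.214019:
  k1 = f(0.540000, 1.214019) = -0.486801
  k2 = f(1.080000, 0.951147) = 0.669100
  w ← 1.214019 + (0.54/2)·(-0.486801 + 0.669100) = 1.263240
s=1.080000, w=1.263240:
  k1 = f(1.080000, 1.263240) = 0.459997
  k2 = f(1.620000, 1.511638) = 1.926530
  w ← 1.263240 + (0.54/2)·(0.459997 + 1.926530) = 1.907602
w(1.62) ≈ 1.9076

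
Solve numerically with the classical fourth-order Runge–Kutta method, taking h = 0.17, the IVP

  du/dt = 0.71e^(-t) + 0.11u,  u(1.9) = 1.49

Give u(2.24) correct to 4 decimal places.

1.5780

RK4: k1 = f(t_n, u_n); k2 = f(t_n + h/2, u_n + (h/2)·k1); k3 = f(t_n + h/2, u_n + (h/2)·k2); k4 = f(t_n + h, u_n + h·k3); u_{n+1} = u_n + (h/6)·(k1 + 2k2 + 2k3 + k4).
t=1.900000, u=1.490000:
  k1 = f(1.900000, 1.490000) = 0.270094
  k2 = f(1.985000, 1.512958) = 0.263966
  k3 = f(1.985000, 1.512437) = 0.263908
  k4 = f(2.070000, 1.534864) = 0.258427
  u ← 1.490000 + (0.17/6)·(k1 + 2k2 + 2k3 + k4) = 1.534888
t=2.070000, u=1.534888:
  k1 = f(2.070000, 1.534888) = 0.258430
  k2 = f(2.155000, 1.556854) = 0.253545
  k3 = f(2.155000, 1.556439) = 0.253500
  k4 = f(2.240000, 1.577983) = 0.249164
  u ← 1.534888 + (0.17/6)·(k1 + 2k2 + 2k3 + k4) = 1.578002
u(2.24) ≈ 1.5780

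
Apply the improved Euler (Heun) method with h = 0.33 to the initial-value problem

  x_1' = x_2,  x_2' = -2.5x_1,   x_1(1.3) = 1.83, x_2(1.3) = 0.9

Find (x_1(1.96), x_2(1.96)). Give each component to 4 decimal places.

1.3806, -2.1818

Heun on (x_1,x_2): k1 = f(t_n, state_n); k2 = f(t_n + h, state_n + h·k1); state_{n+1} = state_n + (h/2)·(k1 + k2).
1.300000: (1.830000, 0.900000)
  k1 = (0.900000, -4.575000)
  predictor → (2.127000, -0.609750)
  k2 = (-0.609750, -5.317500)
  → (1.877891, -0.732263)
1.630000: (1.877891, -0.732263)
  k1 = (-0.732263, -4.694728)
  predictor → (1.636245, -2.281523)
  k2 = (-2.281523, -4.090612)
  → (1.380617, -2.181844)
(x_1(1.96), x_2(1.96)) ≈ (1.3806, -2.1818)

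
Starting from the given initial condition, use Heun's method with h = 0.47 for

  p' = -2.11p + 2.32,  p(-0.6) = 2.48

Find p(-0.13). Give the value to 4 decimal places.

1.7898

Heun: k1 = f(s_n, p_n); k2 = f(s_n + h, p_n + h·k1); p_{n+1} = p_n + (h/2)·(k1 + k2).
s=-0.600000, p=2.480000:
  k1 = f(-0.600000, 2.480000) = -2.912800
  k2 = f(-0.130000, 1.110984) = -0.024176
  p ← 2.480000 + (0.47/2)·(-2.912800 + (-0.024176)) = 1.789811
p(-0.13) ≈ 1.7898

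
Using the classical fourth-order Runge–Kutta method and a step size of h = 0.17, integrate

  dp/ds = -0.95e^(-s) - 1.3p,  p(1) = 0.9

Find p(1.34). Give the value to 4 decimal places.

0.4981

RK4: k1 = f(s_n, p_n); k2 = f(s_n + h/2, p_n + (h/2)·k1); k3 = f(s_n + h/2, p_n + (h/2)·k2); k4 = f(s_n + h, p_n + h·k3); p_{n+1} = p_n + (h/6)·(k1 + 2k2 + 2k3 + k4).
s=1.000000, p=0.900000:
  k1 = f(1.000000, 0.900000) = -1.519485
  k2 = f(1.085000, 0.770844) = -1.323104
  k3 = f(1.085000, 0.787536) = -1.344804
  k4 = f(1.170000, 0.671383) = -1.167647
  p ← 0.900000 + (0.17/6)·(k1 + 2k2 + 2k3 + k4) = 0.672683
s=1.170000, p=0.672683:
  k1 = f(1.170000, 0.672683) = -1.169337
  k2 = f(1.255000, 0.573290) = -1.016098
  k3 = f(1.255000, 0.586315) = -1.033031
  k4 = f(1.340000, 0.497068) = -0.894942
  p ← 0.672683 + (0.17/6)·(k1 + 2k2 + 2k3 + k4) = 0.498078
p(1.34) ≈ 0.4981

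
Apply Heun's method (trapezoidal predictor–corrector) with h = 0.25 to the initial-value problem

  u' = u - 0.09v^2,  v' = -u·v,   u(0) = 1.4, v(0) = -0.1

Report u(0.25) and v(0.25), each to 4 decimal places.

Heun on (u,v): k1 = f(x_n, state_n); k2 = f(x_n + h, state_n + h·k1); state_{n+1} = state_n + (h/2)·(k1 + k2).
0.000000: (1.400000, -0.100000)
  k1 = (1.399100, 0.140000)
  predictor → (1.749775, -0.065000)
  k2 = (1.749395, 0.113735)
  → (1.793562, -0.068283)
(u(0.25), v(0.25)) ≈ (1.7936, -0.0683)

1.7936, -0.0683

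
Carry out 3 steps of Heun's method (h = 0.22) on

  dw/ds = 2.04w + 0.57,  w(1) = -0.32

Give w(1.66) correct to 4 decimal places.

-0.4304

Heun: k1 = f(s_n, w_n); k2 = f(s_n + h, w_n + h·k1); w_{n+1} = w_n + (h/2)·(k1 + k2).
s=1.000000, w=-0.320000:
  k1 = f(1.000000, -0.320000) = -0.082800
  k2 = f(1.220000, -0.338216) = -0.119961
  w ← -0.320000 + (0.22/2)·(-0.082800 + (-0.119961)) = -0.342304
s=1.220000, w=-0.342304:
  k1 = f(1.220000, -0.342304) = -0.128299
  k2 = f(1.440000, -0.370530) = -0.185880
  w ← -0.342304 + (0.22/2)·(-0.128299 + (-0.185880)) = -0.376863
s=1.440000, w=-0.376863:
  k1 = f(1.440000, -0.376863) = -0.198801
  k2 = f(1.660000, -0.420600) = -0.288024
  w ← -0.376863 + (0.22/2)·(-0.198801 + (-0.288024)) = -0.430414
w(1.66) ≈ -0.4304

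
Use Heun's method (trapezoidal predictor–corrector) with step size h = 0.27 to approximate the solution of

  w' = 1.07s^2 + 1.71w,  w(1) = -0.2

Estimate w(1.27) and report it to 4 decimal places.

0.1305

Heun: k1 = f(s_n, w_n); k2 = f(s_n + h, w_n + h·k1); w_{n+1} = w_n + (h/2)·(k1 + k2).
s=1.000000, w=-0.200000:
  k1 = f(1.000000, -0.200000) = 0.728000
  k2 = f(1.270000, -0.003440) = 1.719921
  w ← -0.200000 + (0.27/2)·(0.728000 + 1.719921) = 0.130469
w(1.27) ≈ 0.1305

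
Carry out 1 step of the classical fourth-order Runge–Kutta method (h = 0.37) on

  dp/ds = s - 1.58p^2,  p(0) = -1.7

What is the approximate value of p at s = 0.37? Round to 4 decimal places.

RK4: k1 = f(s_n, p_n); k2 = f(s_n + h/2, p_n + (h/2)·k1); k3 = f(s_n + h/2, p_n + (h/2)·k2); k4 = f(s_n + h, p_n + h·k3); p_{n+1} = p_n + (h/6)·(k1 + 2k2 + 2k3 + k4).
s=0.000000, p=-1.700000:
  k1 = f(0.000000, -1.700000) = -4.566200
  k2 = f(0.185000, -2.544747) = -10.046665
  k3 = f(0.185000, -3.558633) = -19.823913
  k4 = f(0.370000, -9.034848) = -128.602989
  p ← -1.700000 + (0.37/6)·(k1 + 2k2 + 2k3 + k4) = -13.596138
p(0.37) ≈ -13.5961

-13.5961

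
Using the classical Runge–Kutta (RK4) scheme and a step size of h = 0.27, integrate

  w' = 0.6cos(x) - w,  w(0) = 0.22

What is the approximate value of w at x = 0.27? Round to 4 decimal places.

RK4: k1 = f(x_n, w_n); k2 = f(x_n + h/2, w_n + (h/2)·k1); k3 = f(x_n + h/2, w_n + (h/2)·k2); k4 = f(x_n + h, w_n + h·k3); w_{n+1} = w_n + (h/6)·(k1 + 2k2 + 2k3 + k4).
x=0.000000, w=0.220000:
  k1 = f(0.000000, 0.220000) = 0.380000
  k2 = f(0.135000, 0.271300) = 0.323241
  k3 = f(0.135000, 0.263638) = 0.330903
  k4 = f(0.270000, 0.309344) = 0.268919
  w ← 0.220000 + (0.27/6)·(k1 + 2k2 + 2k3 + k4) = 0.308074
w(0.27) ≈ 0.3081

0.3081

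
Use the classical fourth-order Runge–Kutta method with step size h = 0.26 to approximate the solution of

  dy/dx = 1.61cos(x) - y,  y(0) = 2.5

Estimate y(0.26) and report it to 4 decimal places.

RK4: k1 = f(x_n, y_n); k2 = f(x_n + h/2, y_n + (h/2)·k1); k3 = f(x_n + h/2, y_n + (h/2)·k2); k4 = f(x_n + h, y_n + h·k3); y_{n+1} = y_n + (h/6)·(k1 + 2k2 + 2k3 + k4).
x=0.000000, y=2.500000:
  k1 = f(0.000000, 2.500000) = -0.890000
  k2 = f(0.130000, 2.384300) = -0.787885
  k3 = f(0.130000, 2.397575) = -0.801160
  k4 = f(0.260000, 2.291698) = -0.735810
  y ← 2.500000 + (0.26/6)·(k1 + 2k2 + 2k3 + k4) = 2.291831
y(0.26) ≈ 2.2918

2.2918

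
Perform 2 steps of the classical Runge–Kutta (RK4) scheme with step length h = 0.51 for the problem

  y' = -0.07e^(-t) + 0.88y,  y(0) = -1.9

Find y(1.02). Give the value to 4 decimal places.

RK4: k1 = f(t_n, y_n); k2 = f(t_n + h/2, y_n + (h/2)·k1); k3 = f(t_n + h/2, y_n + (h/2)·k2); k4 = f(t_n + h, y_n + h·k3); y_{n+1} = y_n + (h/6)·(k1 + 2k2 + 2k3 + k4).
t=0.000000, y=-1.900000:
  k1 = f(0.000000, -1.900000) = -1.742000
  k2 = f(0.255000, -2.344210) = -2.117149
  k3 = f(0.255000, -2.439873) = -2.201332
  k4 = f(0.510000, -3.022680) = -2.701993
  y ← -1.900000 + (0.51/6)·(k1 + 2k2 + 2k3 + k4) = -3.011881
t=0.510000, y=-3.011881:
  k1 = f(0.510000, -3.011881) = -2.692490
  k2 = f(0.765000, -3.698466) = -3.287224
  k3 = f(0.765000, -3.850123) = -3.420682
  k4 = f(1.020000, -4.756429) = -4.210899
  y ← -3.011881 + (0.51/6)·(k1 + 2k2 + 2k3 + k4) = -4.739013
y(1.02) ≈ -4.7390

-4.7390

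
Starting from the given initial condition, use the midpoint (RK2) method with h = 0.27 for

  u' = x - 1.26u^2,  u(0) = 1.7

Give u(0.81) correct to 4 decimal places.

0.9042

Midpoint: k1 = f(x_n, u_n); k2 = f(x_n + h/2, u_n + (h/2)·k1); u_{n+1} = u_n + h·k2.
x=0.000000, u=1.700000:
  k1 = f(0.000000, 1.700000) = -3.641400
  k2 = f(0.135000, 1.208411) = -1.704924
  u ← 1.700000 + 0.27·(-1.704924) = 1.239671
x=0.270000, u=1.239671:
  k1 = f(0.270000, 1.239671) = -1.666347
  k2 = f(0.405000, 1.014714) = -0.892351
  u ← 1.239671 + 0.27·(-0.892351) = 0.998736
x=0.540000, u=0.998736:
  k1 = f(0.540000, 0.998736) = -0.716816
  k2 = f(0.675000, 0.901966) = -0.350063
  u ← 0.998736 + 0.27·(-0.350063) = 0.904219
u(0.81) ≈ 0.9042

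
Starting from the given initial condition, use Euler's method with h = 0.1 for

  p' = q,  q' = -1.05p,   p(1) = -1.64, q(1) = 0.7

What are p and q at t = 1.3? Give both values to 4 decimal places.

-1.3791, 1.1927

Euler on (p,q): p_{n+1} = p_n + h·p', q_{n+1} = q_n + h·q'.
1.000000: (-1.640000, 0.700000); f=(0.700000, 1.722000) → (-1.570000, 0.872200)
1.100000: (-1.570000, 0.872200); f=(0.872200, 1.648500) → (-1.482780, 1.037050)
1.200000: (-1.482780, 1.037050); f=(1.037050, 1.556919) → (-1.379075, 1.192742)
(p(1.3), q(1.3)) ≈ (-1.3791, 1.1927)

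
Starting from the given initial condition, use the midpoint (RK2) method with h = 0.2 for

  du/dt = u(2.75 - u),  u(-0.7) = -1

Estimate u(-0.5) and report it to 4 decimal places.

Midpoint: k1 = f(t_n, u_n); k2 = f(t_n + h/2, u_n + (h/2)·k1); u_{n+1} = u_n + h·k2.
t=-0.700000, u=-1.000000:
  k1 = f(-0.700000, -1.000000) = -3.750000
  k2 = f(-0.600000, -1.375000) = -5.671875
  u ← -1.000000 + 0.2·(-5.671875) = -2.134375
u(-0.5) ≈ -2.1344

-2.1344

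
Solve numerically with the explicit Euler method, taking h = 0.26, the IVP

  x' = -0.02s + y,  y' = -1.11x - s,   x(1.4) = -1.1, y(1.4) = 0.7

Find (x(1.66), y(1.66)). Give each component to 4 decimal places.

Euler on (x,y): x_{n+1} = x_n + h·x', y_{n+1} = y_n + h·y'.
1.400000: (-1.100000, 0.700000); f=(0.672000, -0.179000) → (-0.925280, 0.653460)
(x(1.66), y(1.66)) ≈ (-0.9253, 0.6535)

-0.9253, 0.6535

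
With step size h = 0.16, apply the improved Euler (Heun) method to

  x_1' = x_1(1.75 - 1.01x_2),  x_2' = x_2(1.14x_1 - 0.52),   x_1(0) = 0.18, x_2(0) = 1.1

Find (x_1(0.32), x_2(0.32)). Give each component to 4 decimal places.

Heun on (x_1,x_2): k1 = f(x_n, state_n); k2 = f(x_n + h, state_n + h·k1); state_{n+1} = state_n + (h/2)·(k1 + k2).
0.000000: (0.180000, 1.100000)
  k1 = (0.115020, -0.346280)
  predictor → (0.198403, 1.044595)
  k2 = (0.137882, -0.306923)
  → (0.200232, 1.047744)
0.160000: (0.200232, 1.047744)
  k1 = (0.138516, -0.305664)
  predictor → (0.222395, 0.998838)
  k2 = (0.164833, -0.266160)
  → (0.224500, 1.001998)
(x_1(0.32), x_2(0.32)) ≈ (0.2245, 1.0020)

0.2245, 1.0020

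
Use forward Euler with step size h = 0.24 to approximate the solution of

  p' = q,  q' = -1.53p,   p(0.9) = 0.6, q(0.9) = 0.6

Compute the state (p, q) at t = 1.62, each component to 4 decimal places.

Euler on (p,q): p_{n+1} = p_n + h·p', q_{n+1} = q_n + h·q'.
0.900000: (0.600000, 0.600000); f=(0.600000, -0.918000) → (0.744000, 0.379680)
1.140000: (0.744000, 0.379680); f=(0.379680, -1.138320) → (0.835123, 0.106483)
1.380000: (0.835123, 0.106483); f=(0.106483, -1.277738) → (0.860679, -0.200174)
(p(1.62), q(1.62)) ≈ (0.8607, -0.2002)

0.8607, -0.2002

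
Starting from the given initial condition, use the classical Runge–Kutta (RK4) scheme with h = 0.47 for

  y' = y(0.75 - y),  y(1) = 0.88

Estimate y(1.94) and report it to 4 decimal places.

0.8091

RK4: k1 = f(x_n, y_n); k2 = f(x_n + h/2, y_n + (h/2)·k1); k3 = f(x_n + h/2, y_n + (h/2)·k2); k4 = f(x_n + h, y_n + h·k3); y_{n+1} = y_n + (h/6)·(k1 + 2k2 + 2k3 + k4).
x=1.000000, y=0.880000:
  k1 = f(1.000000, 0.880000) = -0.114400
  k2 = f(1.235000, 0.853116) = -0.087970
  k3 = f(1.235000, 0.859327) = -0.093948
  k4 = f(1.470000, 0.835845) = -0.071753
  y ← 0.880000 + (0.47/6)·(k1 + 2k2 + 2k3 + k4) = 0.836918
x=1.470000, y=0.836918:
  k1 = f(1.470000, 0.836918) = -0.072743
  k2 = f(1.705000, 0.819823) = -0.057243
  k3 = f(1.705000, 0.823466) = -0.060496
  k4 = f(1.940000, 0.808484) = -0.047284
  y ← 0.836918 + (0.47/6)·(k1 + 2k2 + 2k3 + k4) = 0.809070
y(1.94) ≈ 0.8091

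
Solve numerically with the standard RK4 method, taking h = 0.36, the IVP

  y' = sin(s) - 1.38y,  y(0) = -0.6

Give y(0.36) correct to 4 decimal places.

-0.3105

RK4: k1 = f(s_n, y_n); k2 = f(s_n + h/2, y_n + (h/2)·k1); k3 = f(s_n + h/2, y_n + (h/2)·k2); k4 = f(s_n + h, y_n + h·k3); y_{n+1} = y_n + (h/6)·(k1 + 2k2 + 2k3 + k4).
s=0.000000, y=-0.600000:
  k1 = f(0.000000, -0.600000) = 0.828000
  k2 = f(0.180000, -0.450960) = 0.801354
  k3 = f(0.180000, -0.455756) = 0.807973
  k4 = f(0.360000, -0.309130) = 0.778873
  y ← -0.600000 + (0.36/6)·(k1 + 2k2 + 2k3 + k4) = -0.310468
y(0.36) ≈ -0.3105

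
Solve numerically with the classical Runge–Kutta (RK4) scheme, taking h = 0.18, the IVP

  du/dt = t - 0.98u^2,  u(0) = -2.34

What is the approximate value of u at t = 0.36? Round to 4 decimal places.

-12.1227

RK4: k1 = f(t_n, u_n); k2 = f(t_n + h/2, u_n + (h/2)·k1); k3 = f(t_n + h/2, u_n + (h/2)·k2); k4 = f(t_n + h, u_n + h·k3); u_{n+1} = u_n + (h/6)·(k1 + 2k2 + 2k3 + k4).
t=0.000000, u=-2.340000:
  k1 = f(0.000000, -2.340000) = -5.366088
  k2 = f(0.090000, -2.822948) = -7.719654
  k3 = f(0.090000, -3.034769) = -8.935626
  k4 = f(0.180000, -3.948413) = -15.098163
  u ← -2.340000 + (0.18/6)·(k1 + 2k2 + 2k3 + k4) = -3.953244
t=0.180000, u=-3.953244:
  k1 = f(0.180000, -3.953244) = -15.135578
  k2 = f(0.270000, -5.315446) = -27.418890
  k3 = f(0.270000, -6.420944) = -40.133957
  k4 = f(0.360000, -11.177357) = -122.074636
  u ← -3.953244 + (0.18/6)·(k1 + 2k2 + 2k3 + k4) = -12.122722
u(0.36) ≈ -12.1227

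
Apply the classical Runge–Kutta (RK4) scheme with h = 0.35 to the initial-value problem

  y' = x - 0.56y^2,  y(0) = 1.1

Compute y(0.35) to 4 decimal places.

0.9591

RK4: k1 = f(x_n, y_n); k2 = f(x_n + h/2, y_n + (h/2)·k1); k3 = f(x_n + h/2, y_n + (h/2)·k2); k4 = f(x_n + h, y_n + h·k3); y_{n+1} = y_n + (h/6)·(k1 + 2k2 + 2k3 + k4).
x=0.000000, y=1.100000:
  k1 = f(0.000000, 1.100000) = -0.677600
  k2 = f(0.175000, 0.981420) = -0.364384
  k3 = f(0.175000, 1.036233) = -0.426316
  k4 = f(0.350000, 0.950789) = -0.156240
  y ← 1.100000 + (0.35/6)·(k1 + 2k2 + 2k3 + k4) = 0.959111
y(0.35) ≈ 0.9591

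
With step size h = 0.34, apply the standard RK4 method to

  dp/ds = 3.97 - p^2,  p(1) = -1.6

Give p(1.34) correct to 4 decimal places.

RK4: k1 = f(s_n, p_n); k2 = f(s_n + h/2, p_n + (h/2)·k1); k3 = f(s_n + h/2, p_n + (h/2)·k2); k4 = f(s_n + h, p_n + h·k3); p_{n+1} = p_n + (h/6)·(k1 + 2k2 + 2k3 + k4).
s=1.000000, p=-1.600000:
  k1 = f(1.000000, -1.600000) = 1.410000
  k2 = f(1.170000, -1.360300) = 2.119584
  k3 = f(1.170000, -1.239671) = 2.433216
  k4 = f(1.340000, -0.772706) = 3.372925
  p ← -1.600000 + (0.34/6)·(k1 + 2k2 + 2k3 + k4) = -0.812984
p(1.34) ≈ -0.8130

-0.8130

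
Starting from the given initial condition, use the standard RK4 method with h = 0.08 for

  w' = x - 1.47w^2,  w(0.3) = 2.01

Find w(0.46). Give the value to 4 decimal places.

RK4: k1 = f(x_n, w_n); k2 = f(x_n + h/2, w_n + (h/2)·k1); k3 = f(x_n + h/2, w_n + (h/2)·k2); k4 = f(x_n + h, w_n + h·k3); w_{n+1} = w_n + (h/6)·(k1 + 2k2 + 2k3 + k4).
x=0.300000, w=2.010000:
  k1 = f(0.300000, 2.010000) = -5.638947
  k2 = f(0.340000, 1.784442) = -4.340824
  k3 = f(0.340000, 1.836367) = -4.617199
  k4 = f(0.380000, 1.640624) = -3.576722
  w ← 2.010000 + (0.08/6)·(k1 + 2k2 + 2k3 + k4) = 1.648244
x=0.380000, w=1.648244:
  k1 = f(0.380000, 1.648244) = -3.613560
  k2 = f(0.420000, 1.503701) = -2.903843
  k3 = f(0.420000, 1.532090) = -3.030531
  k4 = f(0.460000, 1.405801) = -2.445128
  w ← 1.648244 + (0.08/6)·(k1 + 2k2 + 2k3 + k4) = 1.409211
w(0.46) ≈ 1.4092

1.4092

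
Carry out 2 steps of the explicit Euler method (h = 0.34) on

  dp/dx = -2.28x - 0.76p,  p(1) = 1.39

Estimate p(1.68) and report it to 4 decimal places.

Euler: p_{n+1} = p_n + h·f(x_n, p_n).
x=1.000000, p=1.390000: f=-3.336400 → p ← 1.390000 + 0.34·(-3.336400) = 0.255624
x=1.340000, p=0.255624: f=-3.249474 → p ← 0.255624 + 0.34·(-3.249474) = -0.849197
p(1.68) ≈ -0.8492

-0.8492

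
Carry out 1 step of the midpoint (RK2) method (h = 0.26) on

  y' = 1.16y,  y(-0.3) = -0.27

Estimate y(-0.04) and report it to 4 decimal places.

Midpoint: k1 = f(x_n, y_n); k2 = f(x_n + h/2, y_n + (h/2)·k1); y_{n+1} = y_n + h·k2.
x=-0.300000, y=-0.270000:
  k1 = f(-0.300000, -0.270000) = -0.313200
  k2 = f(-0.170000, -0.310716) = -0.360431
  y ← -0.270000 + 0.26·(-0.360431) = -0.363712
y(-0.04) ≈ -0.3637

-0.3637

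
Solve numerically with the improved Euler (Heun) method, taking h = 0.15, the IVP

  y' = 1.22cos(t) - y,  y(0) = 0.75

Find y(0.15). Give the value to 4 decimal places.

Heun: k1 = f(t_n, y_n); k2 = f(t_n + h, y_n + h·k1); y_{n+1} = y_n + (h/2)·(k1 + k2).
t=0.000000, y=0.750000:
  k1 = f(0.000000, 0.750000) = 0.470000
  k2 = f(0.150000, 0.820500) = 0.385801
  y ← 0.750000 + (0.15/2)·(0.470000 + 0.385801) = 0.814185
y(0.15) ≈ 0.8142

0.8142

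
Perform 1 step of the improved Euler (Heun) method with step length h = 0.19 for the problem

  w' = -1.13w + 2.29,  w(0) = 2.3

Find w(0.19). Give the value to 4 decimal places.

Heun: k1 = f(x_n, w_n); k2 = f(x_n + h, w_n + h·k1); w_{n+1} = w_n + (h/2)·(k1 + k2).
x=0.000000, w=2.300000:
  k1 = f(0.000000, 2.300000) = -0.309000
  k2 = f(0.190000, 2.241290) = -0.242658
  w ← 2.300000 + (0.19/2)·(-0.309000 + (-0.242658)) = 2.247593
w(0.19) ≈ 2.2476

2.2476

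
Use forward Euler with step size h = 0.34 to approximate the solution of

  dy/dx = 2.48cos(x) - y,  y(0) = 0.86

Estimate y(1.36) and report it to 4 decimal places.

1.6259

Euler: y_{n+1} = y_n + h·f(x_n, y_n).
x=0.000000, y=0.860000: f=1.620000 → y ← 0.860000 + 0.34·1.620000 = 1.410800
x=0.340000, y=1.410800: f=0.927232 → y ← 1.410800 + 0.34·0.927232 = 1.726059
x=0.680000, y=1.726059: f=0.202322 → y ← 1.726059 + 0.34·0.202322 = 1.794848
x=1.020000, y=1.794848: f=-0.496901 → y ← 1.794848 + 0.34·(-0.496901) = 1.625902
y(1.36) ≈ 1.6259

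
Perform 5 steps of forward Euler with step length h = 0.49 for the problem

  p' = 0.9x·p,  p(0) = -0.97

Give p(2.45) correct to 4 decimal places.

-5.1915

Euler: p_{n+1} = p_n + h·f(x_n, p_n).
x=0.000000, p=-0.970000: f=0.000000 → p ← -0.970000 + 0.49·0.000000 = -0.970000
x=0.490000, p=-0.970000: f=-0.427770 → p ← -0.970000 + 0.49·(-0.427770) = -1.179607
x=0.980000, p=-1.179607: f=-1.040414 → p ← -1.179607 + 0.49·(-1.040414) = -1.689410
x=1.470000, p=-1.689410: f=-2.235089 → p ← -1.689410 + 0.49·(-2.235089) = -2.784604
x=1.960000, p=-2.784604: f=-4.912041 → p ← -2.784604 + 0.49·(-4.912041) = -5.191504
p(2.45) ≈ -5.1915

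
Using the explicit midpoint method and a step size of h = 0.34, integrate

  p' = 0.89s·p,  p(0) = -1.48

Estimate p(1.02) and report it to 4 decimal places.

Midpoint: k1 = f(s_n, p_n); k2 = f(s_n + h/2, p_n + (h/2)·k1); p_{n+1} = p_n + h·k2.
s=0.000000, p=-1.480000:
  k1 = f(0.000000, -1.480000) = 0.000000
  k2 = f(0.170000, -1.480000) = -0.223924
  p ← -1.480000 + 0.34·(-0.223924) = -1.556134
s=0.340000, p=-1.556134:
  k1 = f(0.340000, -1.556134) = -0.470886
  k2 = f(0.510000, -1.636185) = -0.742664
  p ← -1.556134 + 0.34·(-0.742664) = -1.808640
s=0.680000, p=-1.808640:
  k1 = f(0.680000, -1.808640) = -1.094589
  k2 = f(0.850000, -1.994720) = -1.509006
  p ← -1.808640 + 0.34·(-1.509006) = -2.321702
p(1.02) ≈ -2.3217

-2.3217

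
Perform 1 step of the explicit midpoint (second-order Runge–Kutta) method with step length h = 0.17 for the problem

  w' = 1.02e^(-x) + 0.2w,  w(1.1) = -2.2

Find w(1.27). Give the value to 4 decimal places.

Midpoint: k1 = f(x_n, w_n); k2 = f(x_n + h/2, w_n + (h/2)·k1); w_{n+1} = w_n + h·k2.
x=1.100000, w=-2.200000:
  k1 = f(1.100000, -2.200000) = -0.100471
  k2 = f(1.185000, -2.208540) = -0.129847
  w ← -2.200000 + 0.17·(-0.129847) = -2.222074
w(1.27) ≈ -2.2221

-2.2221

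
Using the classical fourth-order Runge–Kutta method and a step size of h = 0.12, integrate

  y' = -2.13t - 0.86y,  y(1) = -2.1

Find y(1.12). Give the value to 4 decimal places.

-2.1518

RK4: k1 = f(t_n, y_n); k2 = f(t_n + h/2, y_n + (h/2)·k1); k3 = f(t_n + h/2, y_n + (h/2)·k2); k4 = f(t_n + h, y_n + h·k3); y_{n+1} = y_n + (h/6)·(k1 + 2k2 + 2k3 + k4).
t=1.000000, y=-2.100000:
  k1 = f(1.000000, -2.100000) = -0.324000
  k2 = f(1.060000, -2.119440) = -0.435082
  k3 = f(1.060000, -2.126105) = -0.429350
  k4 = f(1.120000, -2.151522) = -0.535291
  y ← -2.100000 + (0.12/6)·(k1 + 2k2 + 2k3 + k4) = -2.151763
y(1.12) ≈ -2.1518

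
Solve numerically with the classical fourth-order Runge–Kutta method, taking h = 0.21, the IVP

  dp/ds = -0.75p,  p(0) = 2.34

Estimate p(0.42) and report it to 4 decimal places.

RK4: k1 = f(s_n, p_n); k2 = f(s_n + h/2, p_n + (h/2)·k1); k3 = f(s_n + h/2, p_n + (h/2)·k2); k4 = f(s_n + h, p_n + h·k3); p_{n+1} = p_n + (h/6)·(k1 + 2k2 + 2k3 + k4).
s=0.000000, p=2.340000:
  k1 = f(0.000000, 2.340000) = -1.755000
  k2 = f(0.105000, 2.155725) = -1.616794
  k3 = f(0.105000, 2.170237) = -1.627677
  k4 = f(0.210000, 1.998188) = -1.498641
  p ← 2.340000 + (0.21/6)·(k1 + 2k2 + 2k3 + k4) = 1.999010
s=0.210000, p=1.999010:
  k1 = f(0.210000, 1.999010) = -1.499257
  k2 = f(0.315000, 1.841588) = -1.381191
  k3 = f(0.315000, 1.853985) = -1.390488
  k4 = f(0.420000, 1.707007) = -1.280255
  p ← 1.999010 + (0.21/6)·(k1 + 2k2 + 2k3 + k4) = 1.707709
p(0.42) ≈ 1.7077

1.7077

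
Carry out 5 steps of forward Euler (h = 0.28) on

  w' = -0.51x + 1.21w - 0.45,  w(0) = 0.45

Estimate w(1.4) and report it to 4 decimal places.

0.1480

Euler: w_{n+1} = w_n + h·f(x_n, w_n).
x=0.000000, w=0.450000: f=0.094500 → w ← 0.450000 + 0.28·0.094500 = 0.476460
x=0.280000, w=0.476460: f=-0.016283 → w ← 0.476460 + 0.28·(-0.016283) = 0.471901
x=0.560000, w=0.471901: f=-0.164600 → w ← 0.471901 + 0.28·(-0.164600) = 0.425813
x=0.840000, w=0.425813: f=-0.363167 → w ← 0.425813 + 0.28·(-0.363167) = 0.324126
x=1.120000, w=0.324126: f=-0.629008 → w ← 0.324126 + 0.28·(-0.629008) = 0.148004
w(1.4) ≈ 0.1480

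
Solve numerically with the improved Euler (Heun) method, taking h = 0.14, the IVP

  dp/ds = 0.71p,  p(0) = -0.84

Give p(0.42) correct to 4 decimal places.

-1.1313

Heun: k1 = f(s_n, p_n); k2 = f(s_n + h, p_n + h·k1); p_{n+1} = p_n + (h/2)·(k1 + k2).
s=0.000000, p=-0.840000:
  k1 = f(0.000000, -0.840000) = -0.596400
  k2 = f(0.140000, -0.923496) = -0.655682
  p ← -0.840000 + (0.14/2)·(-0.596400 + (-0.655682)) = -0.927646
s=0.140000, p=-0.927646:
  k1 = f(0.140000, -0.927646) = -0.658628
  k2 = f(0.280000, -1.019854) = -0.724096
  p ← -0.927646 + (0.14/2)·(-0.658628 + (-0.724096)) = -1.024436
s=0.280000, p=-1.024436:
  k1 = f(0.280000, -1.024436) = -0.727350
  k2 = f(0.420000, -1.126265) = -0.799648
  p ← -1.024436 + (0.14/2)·(-0.727350 + (-0.799648)) = -1.131326
p(0.42) ≈ -1.1313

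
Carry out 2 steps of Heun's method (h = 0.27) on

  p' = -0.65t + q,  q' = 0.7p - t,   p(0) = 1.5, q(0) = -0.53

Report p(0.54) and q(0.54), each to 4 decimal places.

Heun on (p,q): k1 = f(t_n, state_n); k2 = f(t_n + h, state_n + h·k1); state_{n+1} = state_n + (h/2)·(k1 + k2).
0.000000: (1.500000, -0.530000)
  k1 = (-0.530000, 1.050000)
  predictor → (1.356900, -0.246500)
  k2 = (-0.422000, 0.679830)
  → (1.371480, -0.296473)
0.270000: (1.371480, -0.296473)
  k1 = (-0.471973, 0.690036)
  predictor → (1.244047, -0.110163)
  k2 = (-0.461163, 0.330833)
  → (1.245507, -0.158656)
(p(0.54), q(0.54)) ≈ (1.2455, -0.1587)

1.2455, -0.1587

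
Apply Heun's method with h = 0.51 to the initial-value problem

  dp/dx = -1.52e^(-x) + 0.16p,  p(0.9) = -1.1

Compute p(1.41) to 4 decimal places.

-1.4585

Heun: k1 = f(x_n, p_n); k2 = f(x_n + h, p_n + h·k1); p_{n+1} = p_n + (h/2)·(k1 + k2).
x=0.900000, p=-1.100000:
  k1 = f(0.900000, -1.100000) = -0.793986
  k2 = f(1.410000, -1.504933) = -0.611887
  p ← -1.100000 + (0.51/2)·(-0.793986 + (-0.611887)) = -1.458498
p(1.41) ≈ -1.4585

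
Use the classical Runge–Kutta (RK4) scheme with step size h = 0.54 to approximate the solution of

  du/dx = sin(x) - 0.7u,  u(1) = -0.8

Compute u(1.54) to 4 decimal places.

-0.1218

RK4: k1 = f(x_n, u_n); k2 = f(x_n + h/2, u_n + (h/2)·k1); k3 = f(x_n + h/2, u_n + (h/2)·k2); k4 = f(x_n + h, u_n + h·k3); u_{n+1} = u_n + (h/6)·(k1 + 2k2 + 2k3 + k4).
x=1.000000, u=-0.800000:
  k1 = f(1.000000, -0.800000) = 1.401471
  k2 = f(1.270000, -0.421603) = 1.250223
  k3 = f(1.270000, -0.462440) = 1.278809
  k4 = f(1.540000, -0.109443) = 1.076136
  u ← -0.800000 + (0.54/6)·(k1 + 2k2 + 2k3 + k4) = -0.121790
u(1.54) ≈ -0.1218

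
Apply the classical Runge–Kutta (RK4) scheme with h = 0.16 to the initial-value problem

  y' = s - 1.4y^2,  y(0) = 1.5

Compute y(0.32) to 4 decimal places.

0.9359

RK4: k1 = f(s_n, y_n); k2 = f(s_n + h/2, y_n + (h/2)·k1); k3 = f(s_n + h/2, y_n + (h/2)·k2); k4 = f(s_n + h, y_n + h·k3); y_{n+1} = y_n + (h/6)·(k1 + 2k2 + 2k3 + k4).
s=0.000000, y=1.500000:
  k1 = f(0.000000, 1.500000) = -3.150000
  k2 = f(0.080000, 1.248000) = -2.100506
  k3 = f(0.080000, 1.331960) = -2.403763
  k4 = f(0.160000, 1.115398) = -1.581758
  y ← 1.500000 + (0.16/6)·(k1 + 2k2 + 2k3 + k4) = 1.133592
s=0.160000, y=1.133592:
  k1 = f(0.160000, 1.133592) = -1.639044
  k2 = f(0.240000, 1.002469) = -1.166921
  k3 = f(0.240000, 1.040238) = -1.274935
  k4 = f(0.320000, 0.929603) = -0.889825
  y ← 1.133592 + (0.16/6)·(k1 + 2k2 + 2k3 + k4) = 0.935923
y(0.32) ≈ 0.9359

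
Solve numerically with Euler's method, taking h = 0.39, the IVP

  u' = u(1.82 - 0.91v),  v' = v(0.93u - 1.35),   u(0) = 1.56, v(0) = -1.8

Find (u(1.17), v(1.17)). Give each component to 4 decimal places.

25.2775, -12.2326

Euler on (u,v): u_{n+1} = u_n + h·u', v_{n+1} = v_n + h·v'.
0.000000: (1.560000, -1.800000); f=(5.394480, -0.181440) → (3.663847, -1.870762)
0.390000: (3.663847, -1.870762); f=(12.905510, -3.848864) → (8.696996, -3.371818)
0.780000: (8.696996, -3.371818); f=(42.514002, -22.720008) → (25.277457, -12.232622)
(u(1.17), v(1.17)) ≈ (25.2775, -12.2326)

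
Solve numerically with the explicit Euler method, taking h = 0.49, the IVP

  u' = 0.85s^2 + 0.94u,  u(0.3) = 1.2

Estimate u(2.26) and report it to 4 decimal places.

8.4343

Euler: u_{n+1} = u_n + h·f(s_n, u_n).
s=0.300000, u=1.200000: f=1.204500 → u ← 1.200000 + 0.49·1.204500 = 1.790205
s=0.790000, u=1.790205: f=2.213278 → u ← 1.790205 + 0.49·2.213278 = 2.874711
s=1.280000, u=2.874711: f=4.094868 → u ← 2.874711 + 0.49·4.094868 = 4.881197
s=1.770000, u=4.881197: f=7.251290 → u ← 4.881197 + 0.49·7.251290 = 8.434329
u(2.26) ≈ 8.4343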